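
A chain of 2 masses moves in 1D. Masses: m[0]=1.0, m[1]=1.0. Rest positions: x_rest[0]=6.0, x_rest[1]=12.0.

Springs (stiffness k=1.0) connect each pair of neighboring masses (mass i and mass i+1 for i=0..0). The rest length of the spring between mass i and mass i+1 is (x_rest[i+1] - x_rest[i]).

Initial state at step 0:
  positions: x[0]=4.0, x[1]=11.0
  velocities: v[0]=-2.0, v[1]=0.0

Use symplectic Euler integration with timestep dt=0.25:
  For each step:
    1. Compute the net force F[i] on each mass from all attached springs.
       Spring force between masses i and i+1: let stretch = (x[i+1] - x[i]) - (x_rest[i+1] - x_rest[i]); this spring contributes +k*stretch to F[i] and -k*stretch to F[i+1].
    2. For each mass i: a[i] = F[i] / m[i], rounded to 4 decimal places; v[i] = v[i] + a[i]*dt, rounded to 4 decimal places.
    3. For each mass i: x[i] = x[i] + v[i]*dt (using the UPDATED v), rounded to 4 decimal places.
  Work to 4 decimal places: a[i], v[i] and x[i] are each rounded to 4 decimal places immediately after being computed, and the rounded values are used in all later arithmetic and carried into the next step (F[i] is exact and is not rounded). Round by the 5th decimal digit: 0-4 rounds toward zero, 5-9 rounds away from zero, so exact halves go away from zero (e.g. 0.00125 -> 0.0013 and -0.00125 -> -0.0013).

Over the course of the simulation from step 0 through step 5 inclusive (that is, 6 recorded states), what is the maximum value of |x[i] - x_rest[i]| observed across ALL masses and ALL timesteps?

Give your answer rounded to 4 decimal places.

Step 0: x=[4.0000 11.0000] v=[-2.0000 0.0000]
Step 1: x=[3.5625 10.9375] v=[-1.7500 -0.2500]
Step 2: x=[3.2109 10.7891] v=[-1.4063 -0.5938]
Step 3: x=[2.9580 10.5420] v=[-1.0118 -0.9884]
Step 4: x=[2.8041 10.1959] v=[-0.6158 -1.3844]
Step 5: x=[2.7371 9.7628] v=[-0.2679 -1.7324]
Max displacement = 3.2629

Answer: 3.2629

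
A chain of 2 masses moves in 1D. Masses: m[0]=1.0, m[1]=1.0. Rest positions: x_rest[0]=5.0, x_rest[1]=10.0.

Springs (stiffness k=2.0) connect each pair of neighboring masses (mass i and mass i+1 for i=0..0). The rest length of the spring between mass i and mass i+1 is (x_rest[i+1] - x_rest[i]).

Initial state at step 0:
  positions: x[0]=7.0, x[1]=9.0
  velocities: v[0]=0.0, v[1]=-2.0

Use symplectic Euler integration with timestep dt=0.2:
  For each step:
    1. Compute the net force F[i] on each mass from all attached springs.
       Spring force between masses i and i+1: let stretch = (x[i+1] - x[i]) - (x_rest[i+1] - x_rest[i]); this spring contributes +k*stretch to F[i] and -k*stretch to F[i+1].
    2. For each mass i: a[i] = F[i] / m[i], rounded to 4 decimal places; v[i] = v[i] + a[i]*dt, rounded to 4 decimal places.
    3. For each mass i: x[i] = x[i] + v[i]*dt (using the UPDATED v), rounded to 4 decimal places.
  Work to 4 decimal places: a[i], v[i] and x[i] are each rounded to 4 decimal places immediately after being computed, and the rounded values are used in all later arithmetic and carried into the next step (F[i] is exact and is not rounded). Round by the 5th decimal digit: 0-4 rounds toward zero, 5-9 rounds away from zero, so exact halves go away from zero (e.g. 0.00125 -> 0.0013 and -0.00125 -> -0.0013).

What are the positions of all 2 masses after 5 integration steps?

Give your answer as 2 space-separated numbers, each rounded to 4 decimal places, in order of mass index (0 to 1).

Step 0: x=[7.0000 9.0000] v=[0.0000 -2.0000]
Step 1: x=[6.7600 8.8400] v=[-1.2000 -0.8000]
Step 2: x=[6.2864 8.9136] v=[-2.3680 0.3680]
Step 3: x=[5.6230 9.1770] v=[-3.3171 1.3171]
Step 4: x=[4.8439 9.5561] v=[-3.8955 1.8955]
Step 5: x=[4.0418 9.9582] v=[-4.0106 2.0106]

Answer: 4.0418 9.9582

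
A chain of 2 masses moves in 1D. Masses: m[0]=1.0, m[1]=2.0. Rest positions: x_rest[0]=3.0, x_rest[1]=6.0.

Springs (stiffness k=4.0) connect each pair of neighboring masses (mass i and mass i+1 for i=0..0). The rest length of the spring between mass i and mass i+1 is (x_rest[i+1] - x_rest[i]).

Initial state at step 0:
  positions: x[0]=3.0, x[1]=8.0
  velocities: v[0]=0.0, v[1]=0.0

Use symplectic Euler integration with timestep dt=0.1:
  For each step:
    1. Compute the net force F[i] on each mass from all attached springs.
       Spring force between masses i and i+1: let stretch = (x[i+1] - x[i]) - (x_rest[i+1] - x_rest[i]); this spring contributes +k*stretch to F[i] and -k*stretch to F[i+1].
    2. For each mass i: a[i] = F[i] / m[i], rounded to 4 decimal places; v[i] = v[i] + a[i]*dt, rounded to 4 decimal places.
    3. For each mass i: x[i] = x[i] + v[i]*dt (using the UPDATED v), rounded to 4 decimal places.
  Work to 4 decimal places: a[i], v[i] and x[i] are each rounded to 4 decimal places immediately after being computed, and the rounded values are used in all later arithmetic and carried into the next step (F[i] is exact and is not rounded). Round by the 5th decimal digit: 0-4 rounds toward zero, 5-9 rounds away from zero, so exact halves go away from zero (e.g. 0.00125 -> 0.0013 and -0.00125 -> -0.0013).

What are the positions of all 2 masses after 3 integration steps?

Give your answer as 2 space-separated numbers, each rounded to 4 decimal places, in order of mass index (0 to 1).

Answer: 3.4563 7.7719

Derivation:
Step 0: x=[3.0000 8.0000] v=[0.0000 0.0000]
Step 1: x=[3.0800 7.9600] v=[0.8000 -0.4000]
Step 2: x=[3.2352 7.8824] v=[1.5520 -0.7760]
Step 3: x=[3.4563 7.7719] v=[2.2109 -1.1054]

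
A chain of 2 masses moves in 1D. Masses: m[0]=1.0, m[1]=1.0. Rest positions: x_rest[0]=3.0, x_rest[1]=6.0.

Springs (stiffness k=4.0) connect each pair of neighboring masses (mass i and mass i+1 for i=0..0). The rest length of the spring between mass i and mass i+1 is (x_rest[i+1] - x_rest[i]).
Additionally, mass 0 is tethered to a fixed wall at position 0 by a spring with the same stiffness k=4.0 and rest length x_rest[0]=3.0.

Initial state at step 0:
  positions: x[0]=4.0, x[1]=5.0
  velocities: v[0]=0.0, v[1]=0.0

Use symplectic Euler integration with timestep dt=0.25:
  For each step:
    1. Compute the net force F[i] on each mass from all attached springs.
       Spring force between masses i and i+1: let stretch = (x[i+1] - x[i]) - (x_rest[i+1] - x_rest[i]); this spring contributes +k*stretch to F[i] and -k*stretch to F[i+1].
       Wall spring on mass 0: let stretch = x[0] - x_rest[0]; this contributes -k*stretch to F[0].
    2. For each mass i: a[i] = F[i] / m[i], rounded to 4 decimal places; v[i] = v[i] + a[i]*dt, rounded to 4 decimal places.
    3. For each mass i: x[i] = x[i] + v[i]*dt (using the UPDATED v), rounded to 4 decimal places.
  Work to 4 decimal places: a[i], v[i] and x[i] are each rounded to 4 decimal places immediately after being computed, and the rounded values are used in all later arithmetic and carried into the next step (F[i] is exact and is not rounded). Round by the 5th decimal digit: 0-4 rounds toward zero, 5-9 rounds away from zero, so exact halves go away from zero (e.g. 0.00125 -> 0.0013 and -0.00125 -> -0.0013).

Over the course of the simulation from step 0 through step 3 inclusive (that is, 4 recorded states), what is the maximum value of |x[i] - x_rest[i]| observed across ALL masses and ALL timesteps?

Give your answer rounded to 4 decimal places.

Answer: 1.3281

Derivation:
Step 0: x=[4.0000 5.0000] v=[0.0000 0.0000]
Step 1: x=[3.2500 5.5000] v=[-3.0000 2.0000]
Step 2: x=[2.2500 6.1875] v=[-4.0000 2.7500]
Step 3: x=[1.6719 6.6406] v=[-2.3125 1.8125]
Max displacement = 1.3281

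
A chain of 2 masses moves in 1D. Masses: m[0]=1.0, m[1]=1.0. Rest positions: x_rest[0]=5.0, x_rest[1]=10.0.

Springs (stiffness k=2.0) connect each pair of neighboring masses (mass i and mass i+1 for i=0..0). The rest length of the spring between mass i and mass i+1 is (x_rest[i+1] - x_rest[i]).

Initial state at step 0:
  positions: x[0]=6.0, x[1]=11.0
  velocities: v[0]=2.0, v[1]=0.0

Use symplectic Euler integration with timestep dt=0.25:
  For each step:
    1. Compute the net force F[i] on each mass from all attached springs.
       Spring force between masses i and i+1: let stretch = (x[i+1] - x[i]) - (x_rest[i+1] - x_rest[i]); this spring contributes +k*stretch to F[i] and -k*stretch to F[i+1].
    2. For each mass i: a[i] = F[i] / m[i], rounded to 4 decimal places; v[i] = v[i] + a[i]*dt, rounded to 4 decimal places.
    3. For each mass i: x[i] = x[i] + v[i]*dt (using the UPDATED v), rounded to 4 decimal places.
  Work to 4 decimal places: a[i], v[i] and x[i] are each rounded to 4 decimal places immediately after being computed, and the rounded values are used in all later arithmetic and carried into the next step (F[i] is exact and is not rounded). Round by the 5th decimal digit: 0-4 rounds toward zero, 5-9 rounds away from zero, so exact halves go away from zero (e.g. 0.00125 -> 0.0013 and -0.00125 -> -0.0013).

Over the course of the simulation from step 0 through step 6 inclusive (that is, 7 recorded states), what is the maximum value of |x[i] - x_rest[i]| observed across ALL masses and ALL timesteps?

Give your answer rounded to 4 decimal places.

Step 0: x=[6.0000 11.0000] v=[2.0000 0.0000]
Step 1: x=[6.5000 11.0000] v=[2.0000 0.0000]
Step 2: x=[6.9375 11.0625] v=[1.7500 0.2500]
Step 3: x=[7.2656 11.2344] v=[1.3125 0.6875]
Step 4: x=[7.4648 11.5352] v=[0.7969 1.2031]
Step 5: x=[7.5478 11.9522] v=[0.3321 1.6679]
Step 6: x=[7.5564 12.4436] v=[0.0343 1.9657]
Max displacement = 2.5564

Answer: 2.5564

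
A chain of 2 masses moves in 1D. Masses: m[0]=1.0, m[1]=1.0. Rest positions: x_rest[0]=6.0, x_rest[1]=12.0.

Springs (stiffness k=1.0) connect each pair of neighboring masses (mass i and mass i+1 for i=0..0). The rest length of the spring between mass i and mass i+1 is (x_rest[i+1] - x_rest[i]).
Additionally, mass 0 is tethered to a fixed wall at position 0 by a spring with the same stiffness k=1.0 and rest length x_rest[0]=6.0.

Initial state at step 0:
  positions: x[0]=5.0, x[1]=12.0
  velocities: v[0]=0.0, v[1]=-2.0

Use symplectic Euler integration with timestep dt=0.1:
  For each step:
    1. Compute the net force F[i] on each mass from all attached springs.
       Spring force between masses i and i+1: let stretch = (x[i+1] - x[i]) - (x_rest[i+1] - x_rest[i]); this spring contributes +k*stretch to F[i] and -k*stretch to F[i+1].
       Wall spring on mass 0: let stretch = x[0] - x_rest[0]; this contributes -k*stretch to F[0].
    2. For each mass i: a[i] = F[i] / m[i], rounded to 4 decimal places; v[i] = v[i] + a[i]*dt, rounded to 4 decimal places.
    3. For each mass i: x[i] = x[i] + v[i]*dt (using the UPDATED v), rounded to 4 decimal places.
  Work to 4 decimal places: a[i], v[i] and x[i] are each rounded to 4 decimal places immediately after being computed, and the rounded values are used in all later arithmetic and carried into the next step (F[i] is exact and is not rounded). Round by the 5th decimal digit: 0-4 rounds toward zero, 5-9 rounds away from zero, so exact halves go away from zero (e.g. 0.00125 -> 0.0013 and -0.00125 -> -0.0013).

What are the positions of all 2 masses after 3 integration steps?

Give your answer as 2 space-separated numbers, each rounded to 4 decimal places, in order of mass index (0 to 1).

Step 0: x=[5.0000 12.0000] v=[0.0000 -2.0000]
Step 1: x=[5.0200 11.7900] v=[0.2000 -2.1000]
Step 2: x=[5.0575 11.5723] v=[0.3750 -2.1770]
Step 3: x=[5.1096 11.3495] v=[0.5207 -2.2285]

Answer: 5.1096 11.3495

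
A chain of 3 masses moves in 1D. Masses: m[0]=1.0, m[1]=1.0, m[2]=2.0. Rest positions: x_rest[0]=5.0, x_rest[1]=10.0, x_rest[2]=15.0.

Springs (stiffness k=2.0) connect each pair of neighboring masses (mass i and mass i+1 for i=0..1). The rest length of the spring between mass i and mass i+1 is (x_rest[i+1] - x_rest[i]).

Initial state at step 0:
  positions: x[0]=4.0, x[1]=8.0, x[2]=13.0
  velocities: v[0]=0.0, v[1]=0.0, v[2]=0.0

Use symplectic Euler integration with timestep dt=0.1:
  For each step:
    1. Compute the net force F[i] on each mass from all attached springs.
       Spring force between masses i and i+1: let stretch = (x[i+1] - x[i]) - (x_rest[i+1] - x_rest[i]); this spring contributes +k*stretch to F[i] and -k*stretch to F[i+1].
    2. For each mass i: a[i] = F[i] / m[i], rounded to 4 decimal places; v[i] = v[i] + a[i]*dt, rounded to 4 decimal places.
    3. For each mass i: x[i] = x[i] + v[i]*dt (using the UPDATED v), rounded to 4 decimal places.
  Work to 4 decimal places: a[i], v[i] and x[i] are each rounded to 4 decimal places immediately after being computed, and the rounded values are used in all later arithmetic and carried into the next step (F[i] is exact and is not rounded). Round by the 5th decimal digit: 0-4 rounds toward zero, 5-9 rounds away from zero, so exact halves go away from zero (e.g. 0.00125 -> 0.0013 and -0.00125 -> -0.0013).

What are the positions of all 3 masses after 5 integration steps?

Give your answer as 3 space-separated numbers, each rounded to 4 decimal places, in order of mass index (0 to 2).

Answer: 3.7270 8.2599 13.0066

Derivation:
Step 0: x=[4.0000 8.0000 13.0000] v=[0.0000 0.0000 0.0000]
Step 1: x=[3.9800 8.0200 13.0000] v=[-0.2000 0.2000 0.0000]
Step 2: x=[3.9408 8.0588 13.0002] v=[-0.3920 0.3880 0.0020]
Step 3: x=[3.8840 8.1141 13.0010] v=[-0.5684 0.5527 0.0079]
Step 4: x=[3.8118 8.1825 13.0029] v=[-0.7224 0.6841 0.0192]
Step 5: x=[3.7270 8.2599 13.0066] v=[-0.8483 0.7740 0.0372]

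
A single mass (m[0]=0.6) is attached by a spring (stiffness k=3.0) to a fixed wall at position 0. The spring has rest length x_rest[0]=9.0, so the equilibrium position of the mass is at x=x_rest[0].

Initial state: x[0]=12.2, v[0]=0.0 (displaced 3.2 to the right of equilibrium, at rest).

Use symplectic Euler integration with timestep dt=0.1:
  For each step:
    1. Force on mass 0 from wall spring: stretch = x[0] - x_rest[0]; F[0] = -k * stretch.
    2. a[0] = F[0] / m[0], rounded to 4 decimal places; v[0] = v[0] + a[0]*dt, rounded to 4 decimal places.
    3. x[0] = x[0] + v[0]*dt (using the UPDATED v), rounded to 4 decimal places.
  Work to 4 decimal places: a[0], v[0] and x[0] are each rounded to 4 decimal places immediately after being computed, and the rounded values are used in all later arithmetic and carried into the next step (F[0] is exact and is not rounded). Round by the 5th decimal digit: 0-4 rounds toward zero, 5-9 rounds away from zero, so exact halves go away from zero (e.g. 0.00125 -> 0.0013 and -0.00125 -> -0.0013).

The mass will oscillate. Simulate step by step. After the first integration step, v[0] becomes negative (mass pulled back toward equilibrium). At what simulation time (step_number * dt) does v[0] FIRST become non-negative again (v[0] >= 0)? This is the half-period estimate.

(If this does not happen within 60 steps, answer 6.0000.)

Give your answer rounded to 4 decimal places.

Answer: 1.5000

Derivation:
Step 0: x=[12.2000] v=[0.0000]
Step 1: x=[12.0400] v=[-1.6000]
Step 2: x=[11.7280] v=[-3.1200]
Step 3: x=[11.2796] v=[-4.4840]
Step 4: x=[10.7172] v=[-5.6238]
Step 5: x=[10.0690] v=[-6.4824]
Step 6: x=[9.3673] v=[-7.0169]
Step 7: x=[8.6472] v=[-7.2006]
Step 8: x=[7.9448] v=[-7.0242]
Step 9: x=[7.2951] v=[-6.4966]
Step 10: x=[6.7307] v=[-5.6442]
Step 11: x=[6.2797] v=[-4.5096]
Step 12: x=[5.9648] v=[-3.1495]
Step 13: x=[5.8016] v=[-1.6319]
Step 14: x=[5.7983] v=[-0.0327]
Step 15: x=[5.9551] v=[1.5682]
First v>=0 after going negative at step 15, time=1.5000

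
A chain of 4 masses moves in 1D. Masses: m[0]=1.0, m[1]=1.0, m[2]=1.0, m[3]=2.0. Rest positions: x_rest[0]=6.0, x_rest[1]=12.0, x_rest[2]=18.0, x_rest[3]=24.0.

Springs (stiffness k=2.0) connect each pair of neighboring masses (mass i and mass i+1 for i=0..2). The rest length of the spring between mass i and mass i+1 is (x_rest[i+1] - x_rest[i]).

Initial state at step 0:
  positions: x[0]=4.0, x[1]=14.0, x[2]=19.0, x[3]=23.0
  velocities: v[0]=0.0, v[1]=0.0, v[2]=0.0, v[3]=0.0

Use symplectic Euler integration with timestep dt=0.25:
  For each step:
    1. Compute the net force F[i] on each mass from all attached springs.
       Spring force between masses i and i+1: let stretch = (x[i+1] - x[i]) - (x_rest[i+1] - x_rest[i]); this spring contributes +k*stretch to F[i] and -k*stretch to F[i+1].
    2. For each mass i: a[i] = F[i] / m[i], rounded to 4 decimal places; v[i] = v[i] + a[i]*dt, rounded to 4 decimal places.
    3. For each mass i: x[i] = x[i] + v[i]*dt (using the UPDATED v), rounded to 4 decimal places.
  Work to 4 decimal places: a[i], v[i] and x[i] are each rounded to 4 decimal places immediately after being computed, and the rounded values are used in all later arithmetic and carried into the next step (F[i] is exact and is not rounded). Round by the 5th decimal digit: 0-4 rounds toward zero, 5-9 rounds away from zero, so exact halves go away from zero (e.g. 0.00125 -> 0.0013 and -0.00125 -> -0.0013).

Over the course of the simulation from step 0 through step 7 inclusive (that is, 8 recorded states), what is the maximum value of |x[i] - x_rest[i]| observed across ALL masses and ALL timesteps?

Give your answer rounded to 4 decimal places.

Step 0: x=[4.0000 14.0000 19.0000 23.0000] v=[0.0000 0.0000 0.0000 0.0000]
Step 1: x=[4.5000 13.3750 18.8750 23.1250] v=[2.0000 -2.5000 -0.5000 0.5000]
Step 2: x=[5.3594 12.3281 18.5938 23.3594] v=[3.4375 -4.1875 -1.1250 0.9375]
Step 3: x=[6.3399 11.1934 18.1250 23.6709] v=[3.9219 -4.5390 -1.8751 1.2461]
Step 4: x=[7.1771 10.3184 17.4830 24.0108] v=[3.3487 -3.5000 -2.5680 1.3596]
Step 5: x=[7.6570 9.9463 16.7614 24.3177] v=[1.9194 -1.4884 -2.8864 1.2277]
Step 6: x=[7.6730 10.1399 16.1325 24.5274] v=[0.0641 0.7745 -2.5158 0.8386]
Step 7: x=[7.2474 10.7743 15.8038 24.5874] v=[-1.7025 2.5374 -1.3147 0.2399]
Max displacement = 2.1962

Answer: 2.1962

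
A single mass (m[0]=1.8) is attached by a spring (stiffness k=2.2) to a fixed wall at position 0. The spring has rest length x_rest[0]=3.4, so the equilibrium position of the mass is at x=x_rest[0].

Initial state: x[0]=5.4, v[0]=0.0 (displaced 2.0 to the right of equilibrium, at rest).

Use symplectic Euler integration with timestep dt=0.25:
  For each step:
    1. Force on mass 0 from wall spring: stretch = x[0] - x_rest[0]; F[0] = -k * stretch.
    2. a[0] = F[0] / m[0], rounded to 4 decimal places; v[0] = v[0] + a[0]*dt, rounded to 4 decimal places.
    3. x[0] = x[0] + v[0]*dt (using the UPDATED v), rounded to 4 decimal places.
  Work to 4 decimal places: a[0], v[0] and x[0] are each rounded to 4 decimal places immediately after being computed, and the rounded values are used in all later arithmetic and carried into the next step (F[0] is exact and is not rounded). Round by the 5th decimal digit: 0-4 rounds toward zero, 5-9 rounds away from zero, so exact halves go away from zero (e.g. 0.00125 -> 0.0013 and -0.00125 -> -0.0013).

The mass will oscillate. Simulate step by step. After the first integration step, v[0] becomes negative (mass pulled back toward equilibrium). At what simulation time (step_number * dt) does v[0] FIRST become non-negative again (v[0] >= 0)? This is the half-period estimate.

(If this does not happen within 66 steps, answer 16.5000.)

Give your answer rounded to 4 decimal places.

Step 0: x=[5.4000] v=[0.0000]
Step 1: x=[5.2472] v=[-0.6111]
Step 2: x=[4.9533] v=[-1.1755]
Step 3: x=[4.5408] v=[-1.6501]
Step 4: x=[4.0411] v=[-1.9987]
Step 5: x=[3.4925] v=[-2.1946]
Step 6: x=[2.9368] v=[-2.2229]
Step 7: x=[2.4165] v=[-2.0814]
Step 8: x=[1.9713] v=[-1.7809]
Step 9: x=[1.6352] v=[-1.3444]
Step 10: x=[1.4339] v=[-0.8052]
Step 11: x=[1.3828] v=[-0.2045]
Step 12: x=[1.4858] v=[0.4119]
First v>=0 after going negative at step 12, time=3.0000

Answer: 3.0000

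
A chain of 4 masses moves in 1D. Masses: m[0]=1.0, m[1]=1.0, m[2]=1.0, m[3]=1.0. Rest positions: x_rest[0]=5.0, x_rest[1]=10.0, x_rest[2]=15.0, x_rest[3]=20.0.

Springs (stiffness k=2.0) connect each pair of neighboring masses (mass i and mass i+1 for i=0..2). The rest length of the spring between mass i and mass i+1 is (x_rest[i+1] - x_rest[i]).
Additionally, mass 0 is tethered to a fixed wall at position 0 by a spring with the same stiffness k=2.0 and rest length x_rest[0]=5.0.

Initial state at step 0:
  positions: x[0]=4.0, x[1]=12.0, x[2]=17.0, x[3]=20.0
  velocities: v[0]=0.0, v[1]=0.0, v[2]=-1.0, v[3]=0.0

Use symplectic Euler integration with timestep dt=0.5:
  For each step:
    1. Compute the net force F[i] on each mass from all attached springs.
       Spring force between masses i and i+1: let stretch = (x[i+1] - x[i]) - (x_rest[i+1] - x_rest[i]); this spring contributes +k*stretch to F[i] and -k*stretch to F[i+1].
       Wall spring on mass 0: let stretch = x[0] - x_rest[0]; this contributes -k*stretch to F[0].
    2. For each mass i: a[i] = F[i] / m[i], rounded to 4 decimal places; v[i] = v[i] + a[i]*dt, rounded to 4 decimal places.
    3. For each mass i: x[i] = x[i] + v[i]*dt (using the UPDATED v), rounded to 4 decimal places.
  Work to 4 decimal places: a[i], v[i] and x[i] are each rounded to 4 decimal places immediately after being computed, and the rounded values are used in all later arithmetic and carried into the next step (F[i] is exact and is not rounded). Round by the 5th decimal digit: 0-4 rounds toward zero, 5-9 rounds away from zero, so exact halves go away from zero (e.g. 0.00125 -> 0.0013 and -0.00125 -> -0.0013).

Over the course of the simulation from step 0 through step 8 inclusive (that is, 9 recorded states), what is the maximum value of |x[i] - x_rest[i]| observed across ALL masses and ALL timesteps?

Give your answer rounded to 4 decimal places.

Answer: 2.9882

Derivation:
Step 0: x=[4.0000 12.0000 17.0000 20.0000] v=[0.0000 0.0000 -1.0000 0.0000]
Step 1: x=[6.0000 10.5000 15.5000 21.0000] v=[4.0000 -3.0000 -3.0000 2.0000]
Step 2: x=[7.2500 9.2500 14.2500 21.7500] v=[2.5000 -2.5000 -2.5000 1.5000]
Step 3: x=[5.8750 9.5000 14.2500 21.2500] v=[-2.7500 0.5000 0.0000 -1.0000]
Step 4: x=[3.3750 10.3125 15.3750 19.7500] v=[-5.0000 1.6250 2.2500 -3.0000]
Step 5: x=[2.6563 10.1875 16.1563 18.5625] v=[-1.4375 -0.2500 1.5625 -2.3750]
Step 6: x=[4.3750 9.2813 15.1563 18.6719] v=[3.4374 -1.8124 -2.0001 0.2188]
Step 7: x=[6.3594 8.8595 12.9766 19.5235] v=[3.9687 -0.8437 -4.3595 1.7032]
Step 8: x=[6.4141 9.2462 12.0118 19.6017] v=[0.1094 0.7733 -1.9297 0.1563]
Max displacement = 2.9882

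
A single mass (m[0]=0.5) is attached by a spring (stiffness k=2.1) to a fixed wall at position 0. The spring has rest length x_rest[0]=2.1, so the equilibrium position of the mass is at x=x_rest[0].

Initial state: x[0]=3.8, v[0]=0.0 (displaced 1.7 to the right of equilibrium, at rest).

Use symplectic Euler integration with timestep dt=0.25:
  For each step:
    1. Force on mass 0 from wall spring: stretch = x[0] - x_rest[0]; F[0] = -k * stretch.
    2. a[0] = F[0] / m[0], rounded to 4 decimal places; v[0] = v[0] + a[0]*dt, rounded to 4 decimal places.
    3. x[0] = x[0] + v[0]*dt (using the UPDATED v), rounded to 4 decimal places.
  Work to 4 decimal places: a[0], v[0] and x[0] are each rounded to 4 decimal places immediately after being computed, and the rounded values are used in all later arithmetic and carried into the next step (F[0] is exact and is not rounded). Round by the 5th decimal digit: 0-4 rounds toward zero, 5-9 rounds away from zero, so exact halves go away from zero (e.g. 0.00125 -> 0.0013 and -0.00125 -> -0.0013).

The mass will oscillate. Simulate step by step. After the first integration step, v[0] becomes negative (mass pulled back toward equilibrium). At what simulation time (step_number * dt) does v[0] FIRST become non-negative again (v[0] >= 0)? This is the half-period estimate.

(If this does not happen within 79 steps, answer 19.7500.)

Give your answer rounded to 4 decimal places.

Answer: 1.7500

Derivation:
Step 0: x=[3.8000] v=[0.0000]
Step 1: x=[3.3538] v=[-1.7850]
Step 2: x=[2.5784] v=[-3.1015]
Step 3: x=[1.6775] v=[-3.6038]
Step 4: x=[0.8875] v=[-3.1602]
Step 5: x=[0.4157] v=[-1.8871]
Step 6: x=[0.3861] v=[-0.1186]
Step 7: x=[0.8064] v=[1.6810]
First v>=0 after going negative at step 7, time=1.7500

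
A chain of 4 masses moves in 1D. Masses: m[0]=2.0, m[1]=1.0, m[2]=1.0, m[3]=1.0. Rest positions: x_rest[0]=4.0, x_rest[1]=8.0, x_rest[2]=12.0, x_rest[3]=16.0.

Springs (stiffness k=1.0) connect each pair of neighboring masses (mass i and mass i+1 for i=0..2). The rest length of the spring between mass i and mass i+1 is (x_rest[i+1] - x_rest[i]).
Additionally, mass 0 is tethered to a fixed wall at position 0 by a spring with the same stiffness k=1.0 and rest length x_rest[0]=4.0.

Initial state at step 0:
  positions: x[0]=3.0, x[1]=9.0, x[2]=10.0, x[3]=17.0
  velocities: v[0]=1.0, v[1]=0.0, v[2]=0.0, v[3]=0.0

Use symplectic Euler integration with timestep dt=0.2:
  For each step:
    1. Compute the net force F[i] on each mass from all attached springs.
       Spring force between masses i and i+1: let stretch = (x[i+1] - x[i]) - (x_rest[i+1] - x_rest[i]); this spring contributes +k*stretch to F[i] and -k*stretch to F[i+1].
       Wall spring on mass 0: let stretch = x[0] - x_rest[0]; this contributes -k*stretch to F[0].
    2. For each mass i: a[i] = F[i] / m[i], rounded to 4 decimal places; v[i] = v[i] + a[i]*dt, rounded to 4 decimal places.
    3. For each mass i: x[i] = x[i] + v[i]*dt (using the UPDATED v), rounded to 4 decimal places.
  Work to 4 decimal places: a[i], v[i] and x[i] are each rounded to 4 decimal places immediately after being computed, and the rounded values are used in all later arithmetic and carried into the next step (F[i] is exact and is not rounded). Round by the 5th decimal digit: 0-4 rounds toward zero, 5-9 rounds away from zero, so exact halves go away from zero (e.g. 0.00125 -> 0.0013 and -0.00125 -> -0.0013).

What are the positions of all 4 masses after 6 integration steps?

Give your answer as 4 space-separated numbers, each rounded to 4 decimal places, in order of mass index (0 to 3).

Step 0: x=[3.0000 9.0000 10.0000 17.0000] v=[1.0000 0.0000 0.0000 0.0000]
Step 1: x=[3.2600 8.8000 10.2400 16.8800] v=[1.3000 -1.0000 1.2000 -0.6000]
Step 2: x=[3.5656 8.4360 10.6880 16.6544] v=[1.5280 -1.8200 2.2400 -1.1280]
Step 3: x=[3.8973 7.9673 11.2846 16.3501] v=[1.6585 -2.3437 2.9829 -1.5213]
Step 4: x=[4.2325 7.4685 11.9511 16.0032] v=[1.6758 -2.4942 3.3325 -1.7344]
Step 5: x=[4.5477 7.0195 12.6004 15.6542] v=[1.5761 -2.2449 3.2464 -1.7448]
Step 6: x=[4.8214 6.6949 13.1486 15.3431] v=[1.3685 -1.6231 2.7410 -1.5556]

Answer: 4.8214 6.6949 13.1486 15.3431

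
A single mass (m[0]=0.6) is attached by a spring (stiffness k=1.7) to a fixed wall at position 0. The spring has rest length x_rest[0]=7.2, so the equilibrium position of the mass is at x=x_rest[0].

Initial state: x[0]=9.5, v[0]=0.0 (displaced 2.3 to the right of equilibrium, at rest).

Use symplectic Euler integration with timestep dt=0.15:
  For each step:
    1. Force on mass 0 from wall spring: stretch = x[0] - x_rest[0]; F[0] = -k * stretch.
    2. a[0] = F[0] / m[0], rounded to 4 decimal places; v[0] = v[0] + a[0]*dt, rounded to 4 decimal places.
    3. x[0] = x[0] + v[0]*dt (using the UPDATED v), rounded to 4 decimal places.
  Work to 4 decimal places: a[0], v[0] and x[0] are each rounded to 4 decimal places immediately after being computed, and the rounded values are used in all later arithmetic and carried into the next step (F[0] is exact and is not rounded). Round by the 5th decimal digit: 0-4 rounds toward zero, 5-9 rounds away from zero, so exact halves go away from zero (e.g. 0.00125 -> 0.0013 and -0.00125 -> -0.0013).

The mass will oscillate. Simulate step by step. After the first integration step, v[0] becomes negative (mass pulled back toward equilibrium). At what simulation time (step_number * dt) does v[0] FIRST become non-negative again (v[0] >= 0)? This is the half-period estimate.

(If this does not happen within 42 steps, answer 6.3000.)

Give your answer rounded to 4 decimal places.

Step 0: x=[9.5000] v=[0.0000]
Step 1: x=[9.3534] v=[-0.9775]
Step 2: x=[9.0695] v=[-1.8927]
Step 3: x=[8.6664] v=[-2.6872]
Step 4: x=[8.1698] v=[-3.3104]
Step 5: x=[7.6114] v=[-3.7226]
Step 6: x=[7.0268] v=[-3.8974]
Step 7: x=[6.4532] v=[-3.8238]
Step 8: x=[5.9272] v=[-3.5064]
Step 9: x=[5.4824] v=[-2.9655]
Step 10: x=[5.1471] v=[-2.2355]
Step 11: x=[4.9427] v=[-1.3630]
Step 12: x=[4.8822] v=[-0.4036]
Step 13: x=[4.9694] v=[0.5815]
First v>=0 after going negative at step 13, time=1.9500

Answer: 1.9500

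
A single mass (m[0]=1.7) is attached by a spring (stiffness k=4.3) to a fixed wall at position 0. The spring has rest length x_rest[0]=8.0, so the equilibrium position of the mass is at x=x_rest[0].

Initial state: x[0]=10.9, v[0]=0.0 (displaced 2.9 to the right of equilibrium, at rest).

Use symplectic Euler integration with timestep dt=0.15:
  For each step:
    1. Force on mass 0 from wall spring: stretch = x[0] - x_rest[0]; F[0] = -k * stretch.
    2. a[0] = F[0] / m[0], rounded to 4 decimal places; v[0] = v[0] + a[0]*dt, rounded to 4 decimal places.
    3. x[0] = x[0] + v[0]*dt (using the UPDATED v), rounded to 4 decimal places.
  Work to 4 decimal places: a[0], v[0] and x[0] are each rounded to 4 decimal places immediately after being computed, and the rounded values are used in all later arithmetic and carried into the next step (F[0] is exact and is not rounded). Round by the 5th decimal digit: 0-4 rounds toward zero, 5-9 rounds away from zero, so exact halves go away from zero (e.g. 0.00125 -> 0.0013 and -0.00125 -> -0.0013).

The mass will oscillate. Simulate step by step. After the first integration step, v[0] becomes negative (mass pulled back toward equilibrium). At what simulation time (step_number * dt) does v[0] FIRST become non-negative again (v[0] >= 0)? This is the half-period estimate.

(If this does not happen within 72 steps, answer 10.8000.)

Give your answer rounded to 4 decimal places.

Step 0: x=[10.9000] v=[0.0000]
Step 1: x=[10.7350] v=[-1.1003]
Step 2: x=[10.4143] v=[-2.1380]
Step 3: x=[9.9562] v=[-3.0540]
Step 4: x=[9.3868] v=[-3.7962]
Step 5: x=[8.7384] v=[-4.3224]
Step 6: x=[8.0480] v=[-4.6026]
Step 7: x=[7.3549] v=[-4.6208]
Step 8: x=[6.6985] v=[-4.3760]
Step 9: x=[6.1162] v=[-3.8822]
Step 10: x=[5.6411] v=[-3.1675]
Step 11: x=[5.3002] v=[-2.2725]
Step 12: x=[5.1130] v=[-1.2482]
Step 13: x=[5.0901] v=[-0.1528]
Step 14: x=[5.2328] v=[0.9512]
First v>=0 after going negative at step 14, time=2.1000

Answer: 2.1000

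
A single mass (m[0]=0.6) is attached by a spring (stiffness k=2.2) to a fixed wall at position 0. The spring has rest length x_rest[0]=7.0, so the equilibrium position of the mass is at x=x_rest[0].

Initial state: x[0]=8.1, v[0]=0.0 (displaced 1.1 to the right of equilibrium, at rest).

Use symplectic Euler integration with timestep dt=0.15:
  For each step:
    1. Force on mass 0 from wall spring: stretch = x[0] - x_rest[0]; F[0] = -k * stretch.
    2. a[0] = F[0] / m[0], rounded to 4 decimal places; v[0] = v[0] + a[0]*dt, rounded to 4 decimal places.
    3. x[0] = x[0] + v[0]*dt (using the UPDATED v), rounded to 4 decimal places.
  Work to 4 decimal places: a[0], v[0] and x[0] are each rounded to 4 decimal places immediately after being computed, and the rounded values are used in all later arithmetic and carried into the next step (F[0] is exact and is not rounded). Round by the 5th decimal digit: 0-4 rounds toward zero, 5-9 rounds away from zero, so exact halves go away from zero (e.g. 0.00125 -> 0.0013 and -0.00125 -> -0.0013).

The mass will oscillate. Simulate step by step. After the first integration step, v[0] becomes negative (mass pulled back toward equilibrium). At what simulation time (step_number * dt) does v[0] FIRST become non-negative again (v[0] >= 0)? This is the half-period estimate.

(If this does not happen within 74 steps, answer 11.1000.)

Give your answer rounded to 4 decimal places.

Step 0: x=[8.1000] v=[0.0000]
Step 1: x=[8.0093] v=[-0.6050]
Step 2: x=[7.8353] v=[-1.1601]
Step 3: x=[7.5924] v=[-1.6195]
Step 4: x=[7.3006] v=[-1.9453]
Step 5: x=[6.9840] v=[-2.1106]
Step 6: x=[6.6687] v=[-2.1018]
Step 7: x=[6.3808] v=[-1.9196]
Step 8: x=[6.1440] v=[-1.5790]
Step 9: x=[5.9778] v=[-1.1082]
Step 10: x=[5.8959] v=[-0.5460]
Step 11: x=[5.9051] v=[0.0613]
First v>=0 after going negative at step 11, time=1.6500

Answer: 1.6500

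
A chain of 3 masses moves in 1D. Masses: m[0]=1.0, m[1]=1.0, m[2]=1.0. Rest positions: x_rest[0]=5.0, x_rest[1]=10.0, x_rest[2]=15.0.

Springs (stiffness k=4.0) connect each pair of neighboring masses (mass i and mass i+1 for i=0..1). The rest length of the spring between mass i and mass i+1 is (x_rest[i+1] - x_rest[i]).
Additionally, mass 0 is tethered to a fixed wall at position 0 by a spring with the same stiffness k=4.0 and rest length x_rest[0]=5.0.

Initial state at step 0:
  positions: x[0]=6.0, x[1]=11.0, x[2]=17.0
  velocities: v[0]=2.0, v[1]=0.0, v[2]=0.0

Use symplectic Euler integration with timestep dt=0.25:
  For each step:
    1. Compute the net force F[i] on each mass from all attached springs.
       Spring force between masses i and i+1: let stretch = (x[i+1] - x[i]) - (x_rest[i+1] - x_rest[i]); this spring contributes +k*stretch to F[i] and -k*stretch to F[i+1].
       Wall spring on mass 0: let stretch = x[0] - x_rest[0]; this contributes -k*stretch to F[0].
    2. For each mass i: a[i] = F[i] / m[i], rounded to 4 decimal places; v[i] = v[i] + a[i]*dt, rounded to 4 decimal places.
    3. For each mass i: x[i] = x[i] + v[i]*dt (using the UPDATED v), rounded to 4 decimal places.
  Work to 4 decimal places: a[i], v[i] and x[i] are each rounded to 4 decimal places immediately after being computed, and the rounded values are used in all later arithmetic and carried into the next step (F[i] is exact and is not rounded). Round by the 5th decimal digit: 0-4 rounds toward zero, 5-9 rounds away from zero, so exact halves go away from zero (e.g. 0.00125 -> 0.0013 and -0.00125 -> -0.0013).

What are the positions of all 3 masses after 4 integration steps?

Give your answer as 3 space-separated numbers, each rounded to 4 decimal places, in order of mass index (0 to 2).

Answer: 5.6758 11.6172 15.9414

Derivation:
Step 0: x=[6.0000 11.0000 17.0000] v=[2.0000 0.0000 0.0000]
Step 1: x=[6.2500 11.2500 16.7500] v=[1.0000 1.0000 -1.0000]
Step 2: x=[6.1875 11.6250 16.3750] v=[-0.2500 1.5000 -1.5000]
Step 3: x=[5.9375 11.8281 16.0625] v=[-1.0000 0.8125 -1.2500]
Step 4: x=[5.6758 11.6172 15.9414] v=[-1.0469 -0.8437 -0.4844]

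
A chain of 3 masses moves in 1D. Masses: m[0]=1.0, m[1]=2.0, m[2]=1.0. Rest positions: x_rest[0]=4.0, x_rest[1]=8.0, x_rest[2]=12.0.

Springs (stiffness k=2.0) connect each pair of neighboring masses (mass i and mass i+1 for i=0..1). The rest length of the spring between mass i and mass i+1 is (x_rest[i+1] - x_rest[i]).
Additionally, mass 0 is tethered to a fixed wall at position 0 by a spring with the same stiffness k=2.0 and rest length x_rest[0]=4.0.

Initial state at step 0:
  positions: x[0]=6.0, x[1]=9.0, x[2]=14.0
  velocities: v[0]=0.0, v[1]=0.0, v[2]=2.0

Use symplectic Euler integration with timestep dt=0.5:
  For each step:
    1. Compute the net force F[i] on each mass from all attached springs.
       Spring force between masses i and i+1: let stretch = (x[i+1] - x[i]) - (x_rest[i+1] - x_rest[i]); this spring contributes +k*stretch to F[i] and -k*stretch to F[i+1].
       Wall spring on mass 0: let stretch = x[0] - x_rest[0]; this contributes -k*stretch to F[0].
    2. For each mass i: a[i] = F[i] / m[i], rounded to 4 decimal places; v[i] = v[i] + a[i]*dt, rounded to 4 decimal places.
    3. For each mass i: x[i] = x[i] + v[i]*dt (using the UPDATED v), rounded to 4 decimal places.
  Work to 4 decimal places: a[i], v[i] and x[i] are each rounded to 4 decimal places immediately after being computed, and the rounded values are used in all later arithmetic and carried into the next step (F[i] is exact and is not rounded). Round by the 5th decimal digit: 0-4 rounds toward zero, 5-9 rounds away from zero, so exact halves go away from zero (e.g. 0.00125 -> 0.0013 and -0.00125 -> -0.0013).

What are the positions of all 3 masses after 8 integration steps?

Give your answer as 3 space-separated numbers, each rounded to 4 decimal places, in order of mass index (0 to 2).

Step 0: x=[6.0000 9.0000 14.0000] v=[0.0000 0.0000 2.0000]
Step 1: x=[4.5000 9.5000 14.5000] v=[-3.0000 1.0000 1.0000]
Step 2: x=[3.2500 10.0000 14.5000] v=[-2.5000 1.0000 0.0000]
Step 3: x=[3.7500 9.9375 14.2500] v=[1.0000 -0.1250 -0.5000]
Step 4: x=[5.4688 9.4063 13.8438] v=[3.4375 -1.0625 -0.8125]
Step 5: x=[6.4219 9.0001 13.2188] v=[1.9062 -0.8125 -1.2500]
Step 6: x=[5.4532 9.0040 12.4845] v=[-1.9375 0.0078 -1.4687]
Step 7: x=[3.5333 8.9903 12.0099] v=[-3.8399 -0.0274 -0.9492]
Step 8: x=[2.5752 8.3673 12.0255] v=[-1.9162 -1.2461 0.0312]

Answer: 2.5752 8.3673 12.0255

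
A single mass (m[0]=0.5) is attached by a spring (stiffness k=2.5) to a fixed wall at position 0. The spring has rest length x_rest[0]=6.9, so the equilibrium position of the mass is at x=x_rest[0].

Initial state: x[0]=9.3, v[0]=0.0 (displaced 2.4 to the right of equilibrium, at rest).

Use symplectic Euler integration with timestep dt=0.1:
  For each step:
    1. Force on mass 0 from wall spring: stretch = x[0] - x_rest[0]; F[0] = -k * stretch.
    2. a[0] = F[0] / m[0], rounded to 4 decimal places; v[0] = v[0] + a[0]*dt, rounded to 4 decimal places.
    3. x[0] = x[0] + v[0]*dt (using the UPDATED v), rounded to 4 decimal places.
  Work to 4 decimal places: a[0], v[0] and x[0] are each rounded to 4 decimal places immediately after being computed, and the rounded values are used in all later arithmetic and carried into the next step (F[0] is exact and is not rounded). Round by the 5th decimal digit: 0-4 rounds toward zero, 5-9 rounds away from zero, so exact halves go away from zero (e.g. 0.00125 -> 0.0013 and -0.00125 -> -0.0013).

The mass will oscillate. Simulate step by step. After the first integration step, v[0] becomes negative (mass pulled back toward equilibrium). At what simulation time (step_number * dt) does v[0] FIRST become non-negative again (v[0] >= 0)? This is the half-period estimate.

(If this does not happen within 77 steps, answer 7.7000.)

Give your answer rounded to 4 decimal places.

Step 0: x=[9.3000] v=[0.0000]
Step 1: x=[9.1800] v=[-1.2000]
Step 2: x=[8.9460] v=[-2.3400]
Step 3: x=[8.6097] v=[-3.3630]
Step 4: x=[8.1879] v=[-4.2179]
Step 5: x=[7.7017] v=[-4.8619]
Step 6: x=[7.1754] v=[-5.2628]
Step 7: x=[6.6354] v=[-5.4005]
Step 8: x=[6.1086] v=[-5.2682]
Step 9: x=[5.6214] v=[-4.8725]
Step 10: x=[5.1981] v=[-4.2332]
Step 11: x=[4.8599] v=[-3.3823]
Step 12: x=[4.6237] v=[-2.3623]
Step 13: x=[4.5013] v=[-1.2242]
Step 14: x=[4.4988] v=[-0.0249]
Step 15: x=[4.6164] v=[1.1757]
First v>=0 after going negative at step 15, time=1.5000

Answer: 1.5000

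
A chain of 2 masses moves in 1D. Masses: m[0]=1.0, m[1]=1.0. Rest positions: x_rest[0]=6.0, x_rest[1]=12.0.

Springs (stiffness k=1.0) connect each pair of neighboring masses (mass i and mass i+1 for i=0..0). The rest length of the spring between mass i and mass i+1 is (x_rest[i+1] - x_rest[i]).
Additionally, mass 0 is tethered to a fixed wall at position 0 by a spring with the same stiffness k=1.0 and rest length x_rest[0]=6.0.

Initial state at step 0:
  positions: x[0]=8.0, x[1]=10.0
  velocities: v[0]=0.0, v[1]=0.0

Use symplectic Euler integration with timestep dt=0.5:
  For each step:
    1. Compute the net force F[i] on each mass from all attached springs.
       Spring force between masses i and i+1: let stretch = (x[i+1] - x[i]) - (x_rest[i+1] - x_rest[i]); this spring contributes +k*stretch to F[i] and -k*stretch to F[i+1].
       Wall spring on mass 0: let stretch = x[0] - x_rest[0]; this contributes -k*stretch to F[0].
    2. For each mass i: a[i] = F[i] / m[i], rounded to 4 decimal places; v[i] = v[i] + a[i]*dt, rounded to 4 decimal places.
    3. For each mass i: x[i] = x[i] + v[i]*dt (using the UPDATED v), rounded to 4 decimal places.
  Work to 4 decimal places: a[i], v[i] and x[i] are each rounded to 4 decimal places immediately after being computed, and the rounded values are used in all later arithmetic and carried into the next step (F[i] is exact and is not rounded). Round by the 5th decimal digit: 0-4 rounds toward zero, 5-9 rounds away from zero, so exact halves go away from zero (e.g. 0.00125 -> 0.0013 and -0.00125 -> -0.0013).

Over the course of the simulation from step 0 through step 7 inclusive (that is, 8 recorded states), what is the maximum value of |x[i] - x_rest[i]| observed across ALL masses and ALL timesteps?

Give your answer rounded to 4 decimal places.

Step 0: x=[8.0000 10.0000] v=[0.0000 0.0000]
Step 1: x=[6.5000 11.0000] v=[-3.0000 2.0000]
Step 2: x=[4.5000 12.3750] v=[-4.0000 2.7500]
Step 3: x=[3.3438 13.2813] v=[-2.3125 1.8125]
Step 4: x=[3.8360 13.2032] v=[0.9844 -0.1563]
Step 5: x=[5.7110 12.2833] v=[3.7500 -1.8399]
Step 6: x=[7.8014 11.2203] v=[4.1807 -2.1261]
Step 7: x=[8.7962 10.8025] v=[1.9895 -0.8356]
Max displacement = 2.7962

Answer: 2.7962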